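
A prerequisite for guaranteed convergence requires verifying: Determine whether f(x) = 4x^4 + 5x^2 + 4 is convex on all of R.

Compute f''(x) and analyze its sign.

f(x) = 4x^4 + 5x^2 + 4
f'(x) = 16x^3 + 10x
f''(x) = 48x^2 + 10
f''(x) = 48x^2 + 10 >= 10 > 0 for all x
Therefore, f is convex on R.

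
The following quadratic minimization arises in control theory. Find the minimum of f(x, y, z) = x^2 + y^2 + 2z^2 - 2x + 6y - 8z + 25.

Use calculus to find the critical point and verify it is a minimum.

f(x,y,z) = x^2 + y^2 + 2z^2 - 2x + 6y - 8z + 25
df/dx = 2x + (-2) = 0 => x = 1
df/dy = 2y + (6) = 0 => y = -3
df/dz = 4z + (-8) = 0 => z = 2
f(1,-3,2) = 1*(1)^2 + 1*(-3)^2 + 2*(2)^2 + -2*(1) + 6*(-3) + -8*(2) + 25 = 7
Hessian is diagonal with entries 2, 2, 4 > 0, confirmed minimum.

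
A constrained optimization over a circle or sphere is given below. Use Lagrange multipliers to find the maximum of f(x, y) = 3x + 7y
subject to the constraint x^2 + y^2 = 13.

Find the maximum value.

Set up Lagrange conditions: grad f = lambda * grad g
  3 = 2*lambda*x
  7 = 2*lambda*y
From these: x/y = 3/7, so x = 3t, y = 7t for some t.
Substitute into constraint: (3t)^2 + (7t)^2 = 13
  t^2 * 58 = 13
  t = sqrt(13/58)
Maximum = 3*x + 7*y = (3^2 + 7^2)*t = 58 * sqrt(13/58) = sqrt(754)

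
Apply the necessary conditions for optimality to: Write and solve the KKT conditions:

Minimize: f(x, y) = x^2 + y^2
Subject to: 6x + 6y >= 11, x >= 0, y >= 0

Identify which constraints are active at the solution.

KKT conditions for min x^2 + y^2 s.t. 6x + 6y >= 11, x >= 0, y >= 0:
Stationarity: 2x = mu*6 + mu_x, 2y = mu*6 + mu_y, with mu, mu_x, mu_y >= 0
Complementary slackness: mu*(6x + 6y - 11) = 0, mu_x*x = 0, mu_y*y = 0
(0, 0) is infeasible (6*0 + 6*0 < 11), so if mu = 0 stationarity would force x = mu_x/2 >= 0, y = mu_y/2 >= 0 with mu_x*x = mu_y*y = 0, i.e. x = y = 0: contradiction. Hence mu > 0 and 6x + 6y = 11 is active.
Try x > 0, y > 0 (so mu_x = mu_y = 0): x = 6*mu/2, y = 6*mu/2
Substitute: 6*(6*mu/2) + 6*(6*mu/2) = 11
  mu*72/2 = 11 => mu = 11/36
x* = 11/12 > 0, y* = 11/12 > 0, consistent with mu_x = mu_y = 0.
f is convex and the constraints are linear, so this KKT point is the global minimum.
f* = 121/72
Active constraints: 6x + 6y >= 11 (holds with equality, mu = 11/36 > 0); x >= 0 and y >= 0 are inactive (mu_x = mu_y = 0).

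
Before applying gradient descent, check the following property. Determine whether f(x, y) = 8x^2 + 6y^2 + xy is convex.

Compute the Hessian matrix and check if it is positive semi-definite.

f(x,y) = 8x^2 + 6y^2 + xy
Hessian H = [[16, 1], [1, 12]]
trace(H) = 28, det(H) = 191
Eigenvalues: (28 +/- sqrt(20)) / 2 = 16.24, 11.76
Since both eigenvalues > 0, f is convex.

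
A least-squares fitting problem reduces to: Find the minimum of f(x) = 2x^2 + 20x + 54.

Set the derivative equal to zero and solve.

f(x) = 2x^2 + 20x + 54
f'(x) = 4x + (20) = 0
x = -20/4 = -5
f(-5) = 4
Since f''(x) = 4 > 0, this is a minimum.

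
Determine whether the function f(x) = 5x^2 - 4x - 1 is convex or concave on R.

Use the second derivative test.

f(x) = 5x^2 - 4x - 1
f'(x) = 10x - 4
f''(x) = 10
Since f''(x) = 10 > 0 for all x, f is convex on R.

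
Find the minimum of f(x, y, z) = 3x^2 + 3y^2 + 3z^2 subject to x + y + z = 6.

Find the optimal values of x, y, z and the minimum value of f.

Using Lagrange multipliers on f = 3x^2 + 3y^2 + 3z^2 with constraint x + y + z = 6:
Conditions: 2*3*x = lambda, 2*3*y = lambda, 2*3*z = lambda
So x = lambda/6, y = lambda/6, z = lambda/6
Substituting into constraint: lambda * (1/2) = 6
lambda = 12
x = 2, y = 2, z = 2
Minimum value = 36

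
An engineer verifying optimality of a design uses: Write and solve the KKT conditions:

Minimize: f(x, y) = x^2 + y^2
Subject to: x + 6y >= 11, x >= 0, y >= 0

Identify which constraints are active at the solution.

KKT conditions for min x^2 + y^2 s.t. 1x + 6y >= 11, x >= 0, y >= 0:
Stationarity: 2x = mu*1 + mu_x, 2y = mu*6 + mu_y, with mu, mu_x, mu_y >= 0
Complementary slackness: mu*(x + 6y - 11) = 0, mu_x*x = 0, mu_y*y = 0
(0, 0) is infeasible (1*0 + 6*0 < 11), so if mu = 0 stationarity would force x = mu_x/2 >= 0, y = mu_y/2 >= 0 with mu_x*x = mu_y*y = 0, i.e. x = y = 0: contradiction. Hence mu > 0 and x + 6y = 11 is active.
Try x > 0, y > 0 (so mu_x = mu_y = 0): x = 1*mu/2, y = 6*mu/2
Substitute: 1*(1*mu/2) + 6*(6*mu/2) = 11
  mu*37/2 = 11 => mu = 22/37
x* = 11/37 > 0, y* = 66/37 > 0, consistent with mu_x = mu_y = 0.
f is convex and the constraints are linear, so this KKT point is the global minimum.
f* = 121/37
Active constraints: x + 6y >= 11 (holds with equality, mu = 22/37 > 0); x >= 0 and y >= 0 are inactive (mu_x = mu_y = 0).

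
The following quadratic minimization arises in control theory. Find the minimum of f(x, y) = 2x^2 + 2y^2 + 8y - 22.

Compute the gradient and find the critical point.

f(x,y) = 2x^2 + 2y^2 + 8y - 22
df/dx = 4x + (0) = 0  =>  x = 0
df/dy = 4y + (8) = 0  =>  y = -2
f(0, -2) = 2*(0)^2 + 2*(-2)^2 + 8*(-2) + -22 = -30
Hessian is diagonal with entries 4, 4 > 0, so this is a minimum.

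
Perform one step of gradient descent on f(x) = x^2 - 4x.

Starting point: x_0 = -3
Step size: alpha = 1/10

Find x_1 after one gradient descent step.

f(x) = x^2 - 4x
f'(x) = 2x - 4
f'(-3) = 2*-3 + (-4) = -10
x_1 = x_0 - alpha * f'(x_0) = -3 - 1/10 * -10 = -2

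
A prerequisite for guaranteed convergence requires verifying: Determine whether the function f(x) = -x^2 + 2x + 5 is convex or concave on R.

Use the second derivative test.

f(x) = -x^2 + 2x + 5
f'(x) = -2x + 2
f''(x) = -2
Since f''(x) = -2 < 0 for all x, f is concave on R.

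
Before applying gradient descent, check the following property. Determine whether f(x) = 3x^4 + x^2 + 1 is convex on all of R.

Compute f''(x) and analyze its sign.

f(x) = 3x^4 + x^2 + 1
f'(x) = 12x^3 + 2x
f''(x) = 36x^2 + 2
f''(x) = 36x^2 + 2 >= 2 > 0 for all x
Therefore, f is convex on R.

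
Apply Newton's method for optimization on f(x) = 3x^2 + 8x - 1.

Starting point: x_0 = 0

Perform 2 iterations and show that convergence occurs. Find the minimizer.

f(x) = 3x^2 + 8x - 1, f'(x) = 6x + (8), f''(x) = 6
Step 1: f'(0) = 8, x_1 = 0 - 8/6 = -4/3
Step 2: f'(-4/3) = 0, x_2 = -4/3 (converged)
Newton's method converges in 1 step for quadratics.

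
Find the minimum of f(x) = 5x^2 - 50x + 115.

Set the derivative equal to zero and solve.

f(x) = 5x^2 - 50x + 115
f'(x) = 10x + (-50) = 0
x = 50/10 = 5
f(5) = -10
Since f''(x) = 10 > 0, this is a minimum.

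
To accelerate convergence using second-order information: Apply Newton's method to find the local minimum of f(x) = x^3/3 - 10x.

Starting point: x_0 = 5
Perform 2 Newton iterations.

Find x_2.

f(x) = x^3/3 - 10x
f'(x) = x^2 - 10, f''(x) = 2x
Newton update: x_{n+1} = x_n - (x_n^2 - 10)/(2*x_n)
Step 1: x_0 = 5, f'=15, f''=10, x_1 = 7/2
Step 2: x_1 = 7/2, f'=9/4, f''=7, x_2 = 89/28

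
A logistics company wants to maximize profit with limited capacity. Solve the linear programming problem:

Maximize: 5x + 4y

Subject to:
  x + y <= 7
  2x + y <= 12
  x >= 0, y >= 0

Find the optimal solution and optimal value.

Feasible vertices: (0, 0), (0, 7), (5, 2), (6, 0)
Objective 5x + 4y at each:
  (0, 0): 0
  (0, 7): 28
  (5, 2): 33
  (6, 0): 30
Maximum is 33 at (5, 2).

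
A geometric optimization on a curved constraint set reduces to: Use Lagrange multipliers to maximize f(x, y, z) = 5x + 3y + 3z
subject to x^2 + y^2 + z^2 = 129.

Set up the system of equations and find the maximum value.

Lagrange conditions: 5 = 2*lambda*x, 3 = 2*lambda*y, 3 = 2*lambda*z
So x:5 = y:3 = z:3, i.e. x = 5t, y = 3t, z = 3t
Constraint: t^2*(5^2 + 3^2 + 3^2) = 129
  t^2 * 43 = 129  =>  t = sqrt(3)
Maximum = 5*5t + 3*3t + 3*3t = 43*sqrt(3) = sqrt(5547)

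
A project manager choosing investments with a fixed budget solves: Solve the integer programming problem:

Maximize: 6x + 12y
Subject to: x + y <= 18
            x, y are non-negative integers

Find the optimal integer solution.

Objective: 6x + 12y, constraint: x + y <= 18
Coefficient of y is 12 > coefficient of x is 6, so allocate the entire budget to y.
Optimal: x = 0, y = 18, value = 216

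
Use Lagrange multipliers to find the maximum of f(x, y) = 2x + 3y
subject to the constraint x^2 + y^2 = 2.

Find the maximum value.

Set up Lagrange conditions: grad f = lambda * grad g
  2 = 2*lambda*x
  3 = 2*lambda*y
From these: x/y = 2/3, so x = 2t, y = 3t for some t.
Substitute into constraint: (2t)^2 + (3t)^2 = 2
  t^2 * 13 = 2
  t = sqrt(2/13)
Maximum = 2*x + 3*y = (2^2 + 3^2)*t = 13 * sqrt(2/13) = sqrt(26)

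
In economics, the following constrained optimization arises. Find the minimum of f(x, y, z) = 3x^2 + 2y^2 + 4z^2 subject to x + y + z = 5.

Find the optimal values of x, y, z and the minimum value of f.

Using Lagrange multipliers on f = 3x^2 + 2y^2 + 4z^2 with constraint x + y + z = 5:
Conditions: 2*3*x = lambda, 2*2*y = lambda, 2*4*z = lambda
So x = lambda/6, y = lambda/4, z = lambda/8
Substituting into constraint: lambda * (13/24) = 5
lambda = 120/13
x = 20/13, y = 30/13, z = 15/13
Minimum value = 300/13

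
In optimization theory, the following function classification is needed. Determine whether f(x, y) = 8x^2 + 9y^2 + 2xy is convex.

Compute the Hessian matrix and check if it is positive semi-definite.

f(x,y) = 8x^2 + 9y^2 + 2xy
Hessian H = [[16, 2], [2, 18]]
trace(H) = 34, det(H) = 284
Eigenvalues: (34 +/- sqrt(20)) / 2 = 19.24, 14.76
Since both eigenvalues > 0, f is convex.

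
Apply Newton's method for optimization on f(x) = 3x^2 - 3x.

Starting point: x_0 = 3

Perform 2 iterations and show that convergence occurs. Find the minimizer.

f(x) = 3x^2 - 3x, f'(x) = 6x + (-3), f''(x) = 6
Step 1: f'(3) = 15, x_1 = 3 - 15/6 = 1/2
Step 2: f'(1/2) = 0, x_2 = 1/2 (converged)
Newton's method converges in 1 step for quadratics.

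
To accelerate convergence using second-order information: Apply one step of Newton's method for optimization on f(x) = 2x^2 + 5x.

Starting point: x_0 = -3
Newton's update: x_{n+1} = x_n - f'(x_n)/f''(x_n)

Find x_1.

f(x) = 2x^2 + 5x
f'(x) = 4x + (5), f''(x) = 4
Newton step: x_1 = x_0 - f'(x_0)/f''(x_0)
f'(-3) = -7
x_1 = -3 - -7/4 = -5/4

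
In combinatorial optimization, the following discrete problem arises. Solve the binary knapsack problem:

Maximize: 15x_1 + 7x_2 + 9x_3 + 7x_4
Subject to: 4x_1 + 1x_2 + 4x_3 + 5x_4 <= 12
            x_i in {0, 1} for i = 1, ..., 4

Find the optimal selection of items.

Items: item 1 (v=15, w=4), item 2 (v=7, w=1), item 3 (v=9, w=4), item 4 (v=7, w=5)
Capacity: 12
Checking all 16 subsets (w = total weight, v = total value):
  {}: w = 0, v = 0
  {1}: w = 4, v = 15
  {2}: w = 1, v = 7
  {3}: w = 4, v = 9
  {4}: w = 5, v = 7
  {1, 2}: w = 5, v = 22
  {1, 3}: w = 8, v = 24
  {1, 4}: w = 9, v = 22
  {2, 3}: w = 5, v = 16
  {2, 4}: w = 6, v = 14
  {3, 4}: w = 9, v = 16
  {1, 2, 3}: w = 9, v = 31
  {1, 2, 4}: w = 10, v = 29
  {1, 3, 4}: w = 13 > 12, infeasible
  {2, 3, 4}: w = 10, v = 23
  {1, 2, 3, 4}: w = 14 > 12, infeasible
Best feasible subset: items [1, 2, 3]
Total weight: 9 <= 12, total value: 31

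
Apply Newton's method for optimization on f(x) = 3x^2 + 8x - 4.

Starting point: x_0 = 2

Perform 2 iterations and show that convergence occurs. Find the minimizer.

f(x) = 3x^2 + 8x - 4, f'(x) = 6x + (8), f''(x) = 6
Step 1: f'(2) = 20, x_1 = 2 - 20/6 = -4/3
Step 2: f'(-4/3) = 0, x_2 = -4/3 (converged)
Newton's method converges in 1 step for quadratics.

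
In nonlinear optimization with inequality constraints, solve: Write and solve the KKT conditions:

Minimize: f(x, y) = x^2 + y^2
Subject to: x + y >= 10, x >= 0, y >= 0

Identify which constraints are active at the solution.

KKT conditions for min x^2 + y^2 s.t. 1x + 1y >= 10, x >= 0, y >= 0:
Stationarity: 2x = mu*1 + mu_x, 2y = mu*1 + mu_y, with mu, mu_x, mu_y >= 0
Complementary slackness: mu*(x + y - 10) = 0, mu_x*x = 0, mu_y*y = 0
(0, 0) is infeasible (1*0 + 1*0 < 10), so if mu = 0 stationarity would force x = mu_x/2 >= 0, y = mu_y/2 >= 0 with mu_x*x = mu_y*y = 0, i.e. x = y = 0: contradiction. Hence mu > 0 and x + y = 10 is active.
Try x > 0, y > 0 (so mu_x = mu_y = 0): x = 1*mu/2, y = 1*mu/2
Substitute: 1*(1*mu/2) + 1*(1*mu/2) = 10
  mu*2/2 = 10 => mu = 10
x* = 5 > 0, y* = 5 > 0, consistent with mu_x = mu_y = 0.
f is convex and the constraints are linear, so this KKT point is the global minimum.
f* = 50
Active constraints: x + y >= 10 (holds with equality, mu = 10 > 0); x >= 0 and y >= 0 are inactive (mu_x = mu_y = 0).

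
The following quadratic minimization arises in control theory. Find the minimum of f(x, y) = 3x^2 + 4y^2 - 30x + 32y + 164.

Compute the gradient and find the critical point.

f(x,y) = 3x^2 + 4y^2 - 30x + 32y + 164
df/dx = 6x + (-30) = 0  =>  x = 5
df/dy = 8y + (32) = 0  =>  y = -4
f(5, -4) = 3*(5)^2 + 4*(-4)^2 + -30*(5) + 32*(-4) + 164 = 25
Hessian is diagonal with entries 6, 8 > 0, so this is a minimum.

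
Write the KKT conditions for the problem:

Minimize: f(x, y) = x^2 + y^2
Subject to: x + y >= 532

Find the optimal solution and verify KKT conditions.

KKT conditions for min x^2 + y^2 s.t. x + y >= 532:
Stationarity: 2x = mu, 2y = mu
So x = y = mu/2.
Complementary slackness: mu*(x + y - 532) = 0
Primal feasibility: x + y >= 532; dual feasibility: mu >= 0
If mu = 0 then x = y = 0, but 0 + 0 < 532 is infeasible, so the constraint is active.
Constraint active: x + y = 2*(mu/2) = 532 => mu = 532
x = y = 266, f = 141512
Verify: stationarity 2*266 = 532 = mu; primal 266 + 266 = 532 >= 532; dual mu = 532 >= 0; complementary slackness 532*(532 - 532) = 0. All KKT conditions hold.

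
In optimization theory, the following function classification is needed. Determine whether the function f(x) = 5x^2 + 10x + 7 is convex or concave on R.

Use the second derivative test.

f(x) = 5x^2 + 10x + 7
f'(x) = 10x + 10
f''(x) = 10
Since f''(x) = 10 > 0 for all x, f is convex on R.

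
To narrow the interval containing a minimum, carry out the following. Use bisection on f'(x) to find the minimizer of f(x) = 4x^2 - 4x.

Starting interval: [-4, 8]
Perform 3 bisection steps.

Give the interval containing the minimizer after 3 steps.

Finding critical point of f(x) = 4x^2 - 4x using bisection on f'(x) = 8x + -4.
f'(x) = 0 when x = 1/2.
Starting interval: [-4, 8]
Step 1: mid = 2, f'(mid) = 12, new interval = [-4, 2]
Step 2: mid = -1, f'(mid) = -12, new interval = [-1, 2]
Step 3: mid = 1/2, f'(mid) = 0, new interval = [1/2, 1/2]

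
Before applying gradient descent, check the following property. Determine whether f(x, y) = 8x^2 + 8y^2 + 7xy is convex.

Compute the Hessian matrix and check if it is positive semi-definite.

f(x,y) = 8x^2 + 8y^2 + 7xy
Hessian H = [[16, 7], [7, 16]]
trace(H) = 32, det(H) = 207
Eigenvalues: (32 +/- sqrt(196)) / 2 = 23, 9
Since both eigenvalues > 0, f is convex.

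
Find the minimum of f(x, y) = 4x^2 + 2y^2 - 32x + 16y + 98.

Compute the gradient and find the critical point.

f(x,y) = 4x^2 + 2y^2 - 32x + 16y + 98
df/dx = 8x + (-32) = 0  =>  x = 4
df/dy = 4y + (16) = 0  =>  y = -4
f(4, -4) = 4*(4)^2 + 2*(-4)^2 + -32*(4) + 16*(-4) + 98 = 2
Hessian is diagonal with entries 8, 4 > 0, so this is a minimum.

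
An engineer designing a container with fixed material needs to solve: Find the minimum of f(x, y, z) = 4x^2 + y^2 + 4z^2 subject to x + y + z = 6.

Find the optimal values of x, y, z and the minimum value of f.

Using Lagrange multipliers on f = 4x^2 + y^2 + 4z^2 with constraint x + y + z = 6:
Conditions: 2*4*x = lambda, 2*1*y = lambda, 2*4*z = lambda
So x = lambda/8, y = lambda/2, z = lambda/8
Substituting into constraint: lambda * (3/4) = 6
lambda = 8
x = 1, y = 4, z = 1
Minimum value = 24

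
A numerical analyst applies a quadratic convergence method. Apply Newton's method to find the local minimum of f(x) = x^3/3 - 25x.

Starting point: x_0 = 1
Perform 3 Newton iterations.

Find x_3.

f(x) = x^3/3 - 25x
f'(x) = x^2 - 25, f''(x) = 2x
Newton update: x_{n+1} = x_n - (x_n^2 - 25)/(2*x_n)
Step 1: x_0 = 1, f'=-24, f''=2, x_1 = 13
Step 2: x_1 = 13, f'=144, f''=26, x_2 = 97/13
Step 3: x_2 = 97/13, f'=5184/169, f''=194/13, x_3 = 6817/1261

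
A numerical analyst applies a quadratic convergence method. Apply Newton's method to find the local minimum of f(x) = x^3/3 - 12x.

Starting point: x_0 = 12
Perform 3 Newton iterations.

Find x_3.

f(x) = x^3/3 - 12x
f'(x) = x^2 - 12, f''(x) = 2x
Newton update: x_{n+1} = x_n - (x_n^2 - 12)/(2*x_n)
Step 1: x_0 = 12, f'=132, f''=24, x_1 = 13/2
Step 2: x_1 = 13/2, f'=121/4, f''=13, x_2 = 217/52
Step 3: x_2 = 217/52, f'=14641/2704, f''=217/26, x_3 = 79537/22568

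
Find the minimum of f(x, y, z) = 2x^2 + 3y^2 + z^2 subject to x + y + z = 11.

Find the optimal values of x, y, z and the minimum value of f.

Using Lagrange multipliers on f = 2x^2 + 3y^2 + z^2 with constraint x + y + z = 11:
Conditions: 2*2*x = lambda, 2*3*y = lambda, 2*1*z = lambda
So x = lambda/4, y = lambda/6, z = lambda/2
Substituting into constraint: lambda * (11/12) = 11
lambda = 12
x = 3, y = 2, z = 6
Minimum value = 66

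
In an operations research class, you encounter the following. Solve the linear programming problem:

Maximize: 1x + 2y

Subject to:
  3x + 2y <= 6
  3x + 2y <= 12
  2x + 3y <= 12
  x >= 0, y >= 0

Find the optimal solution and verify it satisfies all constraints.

Feasible vertices: (0, 0), (0, 3), (2, 0)
Objective 1x + 2y at each vertex:
  (0, 0): 0
  (0, 3): 6
  (2, 0): 2
Maximum is 6 at (0, 3).
Verify constraints at (x, y) = (0, 3):
  3*0 + 2*3 = 6 <= 6 (active)
  3*0 + 2*3 = 6 <= 12
  2*0 + 3*3 = 9 <= 12
  x = 0 >= 0, y = 3 >= 0. All constraints satisfied.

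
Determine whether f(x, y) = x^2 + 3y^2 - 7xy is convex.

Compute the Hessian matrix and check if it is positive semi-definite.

f(x,y) = x^2 + 3y^2 - 7xy
Hessian H = [[2, -7], [-7, 6]]
trace(H) = 8, det(H) = -37
Eigenvalues: (8 +/- sqrt(212)) / 2 = 11.28, -3.28
Since not both eigenvalues positive, f is neither convex nor concave.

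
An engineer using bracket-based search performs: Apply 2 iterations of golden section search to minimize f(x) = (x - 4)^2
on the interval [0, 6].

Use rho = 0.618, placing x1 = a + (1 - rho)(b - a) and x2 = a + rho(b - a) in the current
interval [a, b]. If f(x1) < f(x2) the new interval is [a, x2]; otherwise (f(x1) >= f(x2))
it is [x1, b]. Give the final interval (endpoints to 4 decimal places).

Golden section search for min of f(x) = (x - 4)^2 on [0, 6].
Each step: x1 = a + (1 - rho)(b - a), x2 = a + rho(b - a); if f(x1) < f(x2) keep [a, x2], otherwise keep [x1, b].
Step 1: [0.0000, 6.0000], x1=2.2920 (f=2.9173), x2=3.7080 (f=0.0853); f(x1) > f(x2) => keep [2.2920, 6.0000]
Step 2: [2.2920, 6.0000], x1=3.7085 (f=0.0850), x2=4.5835 (f=0.3405); f(x1) < f(x2) => keep [2.2920, 4.5835]
Final interval: [2.2920, 4.5835]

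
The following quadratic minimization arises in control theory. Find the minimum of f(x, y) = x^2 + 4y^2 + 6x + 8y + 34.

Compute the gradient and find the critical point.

f(x,y) = x^2 + 4y^2 + 6x + 8y + 34
df/dx = 2x + (6) = 0  =>  x = -3
df/dy = 8y + (8) = 0  =>  y = -1
f(-3, -1) = 1*(-3)^2 + 4*(-1)^2 + 6*(-3) + 8*(-1) + 34 = 21
Hessian is diagonal with entries 2, 8 > 0, so this is a minimum.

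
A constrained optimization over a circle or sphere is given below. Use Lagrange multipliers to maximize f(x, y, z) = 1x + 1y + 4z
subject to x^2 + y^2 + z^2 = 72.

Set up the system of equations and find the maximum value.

Lagrange conditions: 1 = 2*lambda*x, 1 = 2*lambda*y, 4 = 2*lambda*z
So x:1 = y:1 = z:4, i.e. x = 1t, y = 1t, z = 4t
Constraint: t^2*(1^2 + 1^2 + 4^2) = 72
  t^2 * 18 = 72  =>  t = sqrt(4)
Maximum = 1*1t + 1*1t + 4*4t = 18*sqrt(4) = 36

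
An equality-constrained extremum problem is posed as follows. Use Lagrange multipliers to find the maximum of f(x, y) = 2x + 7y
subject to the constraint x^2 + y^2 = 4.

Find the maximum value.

Set up Lagrange conditions: grad f = lambda * grad g
  2 = 2*lambda*x
  7 = 2*lambda*y
From these: x/y = 2/7, so x = 2t, y = 7t for some t.
Substitute into constraint: (2t)^2 + (7t)^2 = 4
  t^2 * 53 = 4
  t = sqrt(4/53)
Maximum = 2*x + 7*y = (2^2 + 7^2)*t = 53 * sqrt(4/53) = sqrt(212)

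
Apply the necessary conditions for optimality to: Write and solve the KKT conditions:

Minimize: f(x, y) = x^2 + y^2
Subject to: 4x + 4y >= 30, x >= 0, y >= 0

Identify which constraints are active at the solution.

KKT conditions for min x^2 + y^2 s.t. 4x + 4y >= 30, x >= 0, y >= 0:
Stationarity: 2x = mu*4 + mu_x, 2y = mu*4 + mu_y, with mu, mu_x, mu_y >= 0
Complementary slackness: mu*(4x + 4y - 30) = 0, mu_x*x = 0, mu_y*y = 0
(0, 0) is infeasible (4*0 + 4*0 < 30), so if mu = 0 stationarity would force x = mu_x/2 >= 0, y = mu_y/2 >= 0 with mu_x*x = mu_y*y = 0, i.e. x = y = 0: contradiction. Hence mu > 0 and 4x + 4y = 30 is active.
Try x > 0, y > 0 (so mu_x = mu_y = 0): x = 4*mu/2, y = 4*mu/2
Substitute: 4*(4*mu/2) + 4*(4*mu/2) = 30
  mu*32/2 = 30 => mu = 15/8
x* = 15/4 > 0, y* = 15/4 > 0, consistent with mu_x = mu_y = 0.
f is convex and the constraints are linear, so this KKT point is the global minimum.
f* = 225/8
Active constraints: 4x + 4y >= 30 (holds with equality, mu = 15/8 > 0); x >= 0 and y >= 0 are inactive (mu_x = mu_y = 0).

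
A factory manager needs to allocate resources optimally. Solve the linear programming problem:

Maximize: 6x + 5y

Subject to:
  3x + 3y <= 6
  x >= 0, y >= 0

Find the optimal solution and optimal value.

The feasible region has vertices at [(0, 0), (2, 0), (0, 2)].
Checking objective 6x + 5y at each vertex:
  (0, 0): 6*0 + 5*0 = 0
  (2, 0): 6*2 + 5*0 = 12
  (0, 2): 6*0 + 5*2 = 10
Maximum is 12 at (2, 0).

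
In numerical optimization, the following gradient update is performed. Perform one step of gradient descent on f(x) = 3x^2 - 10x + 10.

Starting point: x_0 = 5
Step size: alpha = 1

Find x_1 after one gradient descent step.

f(x) = 3x^2 - 10x + 10
f'(x) = 6x - 10
f'(5) = 6*5 + (-10) = 20
x_1 = x_0 - alpha * f'(x_0) = 5 - 1 * 20 = -15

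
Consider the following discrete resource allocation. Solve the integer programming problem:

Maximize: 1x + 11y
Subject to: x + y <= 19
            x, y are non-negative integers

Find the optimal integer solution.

Objective: 1x + 11y, constraint: x + y <= 19
Coefficient of y is 11 > coefficient of x is 1, so allocate the entire budget to y.
Optimal: x = 0, y = 19, value = 209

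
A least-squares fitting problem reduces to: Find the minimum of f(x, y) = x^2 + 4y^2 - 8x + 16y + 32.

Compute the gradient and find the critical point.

f(x,y) = x^2 + 4y^2 - 8x + 16y + 32
df/dx = 2x + (-8) = 0  =>  x = 4
df/dy = 8y + (16) = 0  =>  y = -2
f(4, -2) = 1*(4)^2 + 4*(-2)^2 + -8*(4) + 16*(-2) + 32 = 0
Hessian is diagonal with entries 2, 8 > 0, so this is a minimum.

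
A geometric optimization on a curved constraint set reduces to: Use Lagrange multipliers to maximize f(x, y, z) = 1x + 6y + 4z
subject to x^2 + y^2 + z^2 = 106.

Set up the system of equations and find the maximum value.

Lagrange conditions: 1 = 2*lambda*x, 6 = 2*lambda*y, 4 = 2*lambda*z
So x:1 = y:6 = z:4, i.e. x = 1t, y = 6t, z = 4t
Constraint: t^2*(1^2 + 6^2 + 4^2) = 106
  t^2 * 53 = 106  =>  t = sqrt(2)
Maximum = 1*1t + 6*6t + 4*4t = 53*sqrt(2) = sqrt(5618)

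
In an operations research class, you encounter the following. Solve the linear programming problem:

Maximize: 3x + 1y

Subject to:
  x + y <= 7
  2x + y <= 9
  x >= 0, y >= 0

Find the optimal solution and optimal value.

Feasible vertices: (0, 0), (0, 7), (2, 5), (9/2, 0)
Objective 3x + 1y at each:
  (0, 0): 0
  (0, 7): 7
  (2, 5): 11
  (9/2, 0): 27/2
Maximum is 27/2 at (9/2, 0).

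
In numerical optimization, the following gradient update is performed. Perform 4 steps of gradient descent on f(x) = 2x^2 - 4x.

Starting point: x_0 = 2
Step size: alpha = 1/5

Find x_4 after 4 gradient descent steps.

f(x) = 2x^2 - 4x, f'(x) = 4x + (-4)
Step 1: f'(2) = 4, x_1 = 2 - 1/5 * 4 = 6/5
Step 2: f'(6/5) = 4/5, x_2 = 6/5 - 1/5 * 4/5 = 26/25
Step 3: f'(26/25) = 4/25, x_3 = 26/25 - 1/5 * 4/25 = 126/125
Step 4: f'(126/125) = 4/125, x_4 = 126/125 - 1/5 * 4/125 = 626/625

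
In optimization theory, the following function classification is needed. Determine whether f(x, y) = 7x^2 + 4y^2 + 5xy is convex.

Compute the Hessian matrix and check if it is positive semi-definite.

f(x,y) = 7x^2 + 4y^2 + 5xy
Hessian H = [[14, 5], [5, 8]]
trace(H) = 22, det(H) = 87
Eigenvalues: (22 +/- sqrt(136)) / 2 = 16.83, 5.169
Since both eigenvalues > 0, f is convex.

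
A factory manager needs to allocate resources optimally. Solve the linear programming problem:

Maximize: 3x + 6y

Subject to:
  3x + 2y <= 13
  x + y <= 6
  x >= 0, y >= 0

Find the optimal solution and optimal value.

Feasible vertices: (0, 0), (0, 6), (1, 5), (13/3, 0)
Objective 3x + 6y at each:
  (0, 0): 0
  (0, 6): 36
  (1, 5): 33
  (13/3, 0): 13
Maximum is 36 at (0, 6).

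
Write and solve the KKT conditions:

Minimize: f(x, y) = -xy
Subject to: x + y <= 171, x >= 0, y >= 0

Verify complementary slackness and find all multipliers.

Problem: min -xy s.t. x + y <= 171 (multiplier lambda), x >= 0 (mu_x), y >= 0 (mu_y)
KKT stationarity: -y + lambda - mu_x = 0, -x + lambda - mu_y = 0, with lambda, mu_x, mu_y >= 0
Complementary slackness: lambda*(x + y - 171) = 0, mu_x*x = 0, mu_y*y = 0
If lambda = 0: y = -mu_x <= 0 and x = -mu_y <= 0 force x = y = 0 with f = 0; but x = y = 171/2 is feasible with f = -29241/4 < 0, so this is not the minimum. Hence lambda > 0 and x + y = 171.
Try x > 0, y > 0 (so mu_x = mu_y = 0): y = lambda, x = lambda => x = y = lambda
x + y = 171 => 2*lambda = 171 => lambda = 171/2
x* = y* = 171/2 > 0, consistent with mu_x = mu_y = 0.
(Any feasible point with x = 0 or y = 0 has f = 0 > -29241/4, so the minimum is not on those boundaries.)
min(-xy) = -29241/4 (i.e. max xy = 29241/4)
Multipliers: lambda = 171/2, mu_x = 0, mu_y = 0
Complementary slackness: lambda*(x + y - 171) = 171/2*(171/2 + 171/2 - 171) = 0, mu_x*x = 0*171/2 = 0, mu_y*y = 0*171/2 = 0. Satisfied.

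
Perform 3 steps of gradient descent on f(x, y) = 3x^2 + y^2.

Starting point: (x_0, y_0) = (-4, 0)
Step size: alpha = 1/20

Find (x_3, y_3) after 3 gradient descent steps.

f(x,y) = 3x^2 + y^2
grad_x = 6x + 0y, grad_y = 2y + 0x
Step 1: grad = (-24, 0), (-14/5, 0)
Step 2: grad = (-84/5, 0), (-49/25, 0)
Step 3: grad = (-294/25, 0), (-343/250, 0)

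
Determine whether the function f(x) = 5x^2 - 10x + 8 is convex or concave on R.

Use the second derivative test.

f(x) = 5x^2 - 10x + 8
f'(x) = 10x - 10
f''(x) = 10
Since f''(x) = 10 > 0 for all x, f is convex on R.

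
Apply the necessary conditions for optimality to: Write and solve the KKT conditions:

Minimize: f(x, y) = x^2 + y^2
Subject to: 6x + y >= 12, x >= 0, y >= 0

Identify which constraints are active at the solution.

KKT conditions for min x^2 + y^2 s.t. 6x + 1y >= 12, x >= 0, y >= 0:
Stationarity: 2x = mu*6 + mu_x, 2y = mu*1 + mu_y, with mu, mu_x, mu_y >= 0
Complementary slackness: mu*(6x + y - 12) = 0, mu_x*x = 0, mu_y*y = 0
(0, 0) is infeasible (6*0 + 1*0 < 12), so if mu = 0 stationarity would force x = mu_x/2 >= 0, y = mu_y/2 >= 0 with mu_x*x = mu_y*y = 0, i.e. x = y = 0: contradiction. Hence mu > 0 and 6x + y = 12 is active.
Try x > 0, y > 0 (so mu_x = mu_y = 0): x = 6*mu/2, y = 1*mu/2
Substitute: 6*(6*mu/2) + 1*(1*mu/2) = 12
  mu*37/2 = 12 => mu = 24/37
x* = 72/37 > 0, y* = 12/37 > 0, consistent with mu_x = mu_y = 0.
f is convex and the constraints are linear, so this KKT point is the global minimum.
f* = 144/37
Active constraints: 6x + y >= 12 (holds with equality, mu = 24/37 > 0); x >= 0 and y >= 0 are inactive (mu_x = mu_y = 0).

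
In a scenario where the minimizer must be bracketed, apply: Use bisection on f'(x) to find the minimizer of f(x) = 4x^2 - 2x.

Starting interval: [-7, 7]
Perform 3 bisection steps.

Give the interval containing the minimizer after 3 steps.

Finding critical point of f(x) = 4x^2 - 2x using bisection on f'(x) = 8x + -2.
f'(x) = 0 when x = 1/4.
Starting interval: [-7, 7]
Step 1: mid = 0, f'(mid) = -2, new interval = [0, 7]
Step 2: mid = 7/2, f'(mid) = 26, new interval = [0, 7/2]
Step 3: mid = 7/4, f'(mid) = 12, new interval = [0, 7/4]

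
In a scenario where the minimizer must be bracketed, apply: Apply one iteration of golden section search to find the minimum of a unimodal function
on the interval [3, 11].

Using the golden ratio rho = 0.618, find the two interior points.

Golden section search on [3, 11].
Golden ratio rho = 0.618 (approx).
Interior points:
  x_1 = 3 + (1-0.618)*8 = 6.0560
  x_2 = 3 + 0.618*8 = 7.9440
Compare f(x_1) and f(x_2) to determine which subinterval to keep.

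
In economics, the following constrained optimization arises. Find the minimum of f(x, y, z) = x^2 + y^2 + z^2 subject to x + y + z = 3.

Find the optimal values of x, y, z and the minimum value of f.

Using Lagrange multipliers on f = x^2 + y^2 + z^2 with constraint x + y + z = 3:
Conditions: 2*1*x = lambda, 2*1*y = lambda, 2*1*z = lambda
So x = lambda/2, y = lambda/2, z = lambda/2
Substituting into constraint: lambda * (3/2) = 3
lambda = 2
x = 1, y = 1, z = 1
Minimum value = 3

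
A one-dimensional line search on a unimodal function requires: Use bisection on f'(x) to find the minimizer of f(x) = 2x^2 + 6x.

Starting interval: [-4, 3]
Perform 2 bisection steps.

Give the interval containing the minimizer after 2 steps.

Finding critical point of f(x) = 2x^2 + 6x using bisection on f'(x) = 4x + 6.
f'(x) = 0 when x = -3/2.
Starting interval: [-4, 3]
Step 1: mid = -1/2, f'(mid) = 4, new interval = [-4, -1/2]
Step 2: mid = -9/4, f'(mid) = -3, new interval = [-9/4, -1/2]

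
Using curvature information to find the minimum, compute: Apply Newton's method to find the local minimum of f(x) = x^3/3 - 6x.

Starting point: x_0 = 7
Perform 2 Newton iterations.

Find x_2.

f(x) = x^3/3 - 6x
f'(x) = x^2 - 6, f''(x) = 2x
Newton update: x_{n+1} = x_n - (x_n^2 - 6)/(2*x_n)
Step 1: x_0 = 7, f'=43, f''=14, x_1 = 55/14
Step 2: x_1 = 55/14, f'=1849/196, f''=55/7, x_2 = 4201/1540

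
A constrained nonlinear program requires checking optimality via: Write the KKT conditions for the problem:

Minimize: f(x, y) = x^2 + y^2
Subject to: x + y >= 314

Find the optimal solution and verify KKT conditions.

KKT conditions for min x^2 + y^2 s.t. x + y >= 314:
Stationarity: 2x = mu, 2y = mu
So x = y = mu/2.
Complementary slackness: mu*(x + y - 314) = 0
Primal feasibility: x + y >= 314; dual feasibility: mu >= 0
If mu = 0 then x = y = 0, but 0 + 0 < 314 is infeasible, so the constraint is active.
Constraint active: x + y = 2*(mu/2) = 314 => mu = 314
x = y = 157, f = 49298
Verify: stationarity 2*157 = 314 = mu; primal 157 + 157 = 314 >= 314; dual mu = 314 >= 0; complementary slackness 314*(314 - 314) = 0. All KKT conditions hold.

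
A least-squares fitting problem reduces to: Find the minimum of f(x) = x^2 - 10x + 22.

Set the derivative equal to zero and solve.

f(x) = x^2 - 10x + 22
f'(x) = 2x + (-10) = 0
x = 10/2 = 5
f(5) = -3
Since f''(x) = 2 > 0, this is a minimum.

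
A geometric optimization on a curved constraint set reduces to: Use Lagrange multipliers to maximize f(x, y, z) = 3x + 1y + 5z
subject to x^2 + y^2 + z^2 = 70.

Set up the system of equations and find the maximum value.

Lagrange conditions: 3 = 2*lambda*x, 1 = 2*lambda*y, 5 = 2*lambda*z
So x:3 = y:1 = z:5, i.e. x = 3t, y = 1t, z = 5t
Constraint: t^2*(3^2 + 1^2 + 5^2) = 70
  t^2 * 35 = 70  =>  t = sqrt(2)
Maximum = 3*3t + 1*1t + 5*5t = 35*sqrt(2) = sqrt(2450)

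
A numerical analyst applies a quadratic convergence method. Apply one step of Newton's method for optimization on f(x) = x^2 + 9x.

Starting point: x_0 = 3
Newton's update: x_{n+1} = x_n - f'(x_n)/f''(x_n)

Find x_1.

f(x) = x^2 + 9x
f'(x) = 2x + (9), f''(x) = 2
Newton step: x_1 = x_0 - f'(x_0)/f''(x_0)
f'(3) = 15
x_1 = 3 - 15/2 = -9/2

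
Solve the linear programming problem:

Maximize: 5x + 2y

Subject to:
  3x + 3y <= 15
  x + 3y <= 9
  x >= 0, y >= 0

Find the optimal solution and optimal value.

Feasible vertices: (0, 0), (0, 3), (3, 2), (5, 0)
Objective 5x + 2y at each:
  (0, 0): 0
  (0, 3): 6
  (3, 2): 19
  (5, 0): 25
Maximum is 25 at (5, 0).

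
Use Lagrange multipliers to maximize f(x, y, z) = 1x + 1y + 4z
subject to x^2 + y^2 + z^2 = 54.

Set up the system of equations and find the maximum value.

Lagrange conditions: 1 = 2*lambda*x, 1 = 2*lambda*y, 4 = 2*lambda*z
So x:1 = y:1 = z:4, i.e. x = 1t, y = 1t, z = 4t
Constraint: t^2*(1^2 + 1^2 + 4^2) = 54
  t^2 * 18 = 54  =>  t = sqrt(3)
Maximum = 1*1t + 1*1t + 4*4t = 18*sqrt(3) = sqrt(972)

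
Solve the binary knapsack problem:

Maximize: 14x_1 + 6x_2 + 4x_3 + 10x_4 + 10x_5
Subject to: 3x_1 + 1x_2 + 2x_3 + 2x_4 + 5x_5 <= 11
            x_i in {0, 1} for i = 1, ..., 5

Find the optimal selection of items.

Items: item 1 (v=14, w=3), item 2 (v=6, w=1), item 3 (v=4, w=2), item 4 (v=10, w=2), item 5 (v=10, w=5)
Capacity: 11
Checking all 32 subsets (w = total weight, v = total value):
  {}: w = 0, v = 0
  {1}: w = 3, v = 14
  {2}: w = 1, v = 6
  {3}: w = 2, v = 4
  {4}: w = 2, v = 10
  {5}: w = 5, v = 10
  {1, 2}: w = 4, v = 20
  {1, 3}: w = 5, v = 18
  {1, 4}: w = 5, v = 24
  {1, 5}: w = 8, v = 24
  {2, 3}: w = 3, v = 10
  {2, 4}: w = 3, v = 16
  {2, 5}: w = 6, v = 16
  {3, 4}: w = 4, v = 14
  {3, 5}: w = 7, v = 14
  {4, 5}: w = 7, v = 20
  {1, 2, 3}: w = 6, v = 24
  {1, 2, 4}: w = 6, v = 30
  {1, 2, 5}: w = 9, v = 30
  {1, 3, 4}: w = 7, v = 28
  {1, 3, 5}: w = 10, v = 28
  {1, 4, 5}: w = 10, v = 34
  {2, 3, 4}: w = 5, v = 20
  {2, 3, 5}: w = 8, v = 20
  {2, 4, 5}: w = 8, v = 26
  {3, 4, 5}: w = 9, v = 24
  {1, 2, 3, 4}: w = 8, v = 34
  {1, 2, 3, 5}: w = 11, v = 34
  {1, 2, 4, 5}: w = 11, v = 40
  {1, 3, 4, 5}: w = 12 > 11, infeasible
  {2, 3, 4, 5}: w = 10, v = 30
  {1, 2, 3, 4, 5}: w = 13 > 11, infeasible
Best feasible subset: items [1, 2, 4, 5]
Total weight: 11 <= 11, total value: 40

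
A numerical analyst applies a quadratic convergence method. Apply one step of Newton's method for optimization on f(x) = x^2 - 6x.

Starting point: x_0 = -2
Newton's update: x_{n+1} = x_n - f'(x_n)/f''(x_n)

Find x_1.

f(x) = x^2 - 6x
f'(x) = 2x + (-6), f''(x) = 2
Newton step: x_1 = x_0 - f'(x_0)/f''(x_0)
f'(-2) = -10
x_1 = -2 - -10/2 = 3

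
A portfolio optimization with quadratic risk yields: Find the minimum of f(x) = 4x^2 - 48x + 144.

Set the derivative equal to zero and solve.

f(x) = 4x^2 - 48x + 144
f'(x) = 8x + (-48) = 0
x = 48/8 = 6
f(6) = 0
Since f''(x) = 8 > 0, this is a minimum.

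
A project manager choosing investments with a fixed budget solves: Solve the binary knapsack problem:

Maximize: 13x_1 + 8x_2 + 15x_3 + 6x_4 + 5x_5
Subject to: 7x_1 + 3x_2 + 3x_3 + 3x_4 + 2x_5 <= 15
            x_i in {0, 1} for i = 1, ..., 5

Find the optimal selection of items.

Items: item 1 (v=13, w=7), item 2 (v=8, w=3), item 3 (v=15, w=3), item 4 (v=6, w=3), item 5 (v=5, w=2)
Capacity: 15
Checking all 32 subsets (w = total weight, v = total value):
  {}: w = 0, v = 0
  {1}: w = 7, v = 13
  {2}: w = 3, v = 8
  {3}: w = 3, v = 15
  {4}: w = 3, v = 6
  {5}: w = 2, v = 5
  {1, 2}: w = 10, v = 21
  {1, 3}: w = 10, v = 28
  {1, 4}: w = 10, v = 19
  {1, 5}: w = 9, v = 18
  {2, 3}: w = 6, v = 23
  {2, 4}: w = 6, v = 14
  {2, 5}: w = 5, v = 13
  {3, 4}: w = 6, v = 21
  {3, 5}: w = 5, v = 20
  {4, 5}: w = 5, v = 11
  {1, 2, 3}: w = 13, v = 36
  {1, 2, 4}: w = 13, v = 27
  {1, 2, 5}: w = 12, v = 26
  {1, 3, 4}: w = 13, v = 34
  {1, 3, 5}: w = 12, v = 33
  {1, 4, 5}: w = 12, v = 24
  {2, 3, 4}: w = 9, v = 29
  {2, 3, 5}: w = 8, v = 28
  {2, 4, 5}: w = 8, v = 19
  {3, 4, 5}: w = 8, v = 26
  {1, 2, 3, 4}: w = 16 > 15, infeasible
  {1, 2, 3, 5}: w = 15, v = 41
  {1, 2, 4, 5}: w = 15, v = 32
  {1, 3, 4, 5}: w = 15, v = 39
  {2, 3, 4, 5}: w = 11, v = 34
  {1, 2, 3, 4, 5}: w = 18 > 15, infeasible
Best feasible subset: items [1, 2, 3, 5]
Total weight: 15 <= 15, total value: 41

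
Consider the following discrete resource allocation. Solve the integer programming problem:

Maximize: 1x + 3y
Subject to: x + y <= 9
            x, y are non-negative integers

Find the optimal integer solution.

Objective: 1x + 3y, constraint: x + y <= 9
Coefficient of y is 3 > coefficient of x is 1, so allocate the entire budget to y.
Optimal: x = 0, y = 9, value = 27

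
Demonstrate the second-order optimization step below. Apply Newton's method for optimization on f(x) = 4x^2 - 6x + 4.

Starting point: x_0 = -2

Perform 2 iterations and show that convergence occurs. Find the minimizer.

f(x) = 4x^2 - 6x + 4, f'(x) = 8x + (-6), f''(x) = 8
Step 1: f'(-2) = -22, x_1 = -2 - -22/8 = 3/4
Step 2: f'(3/4) = 0, x_2 = 3/4 (converged)
Newton's method converges in 1 step for quadratics.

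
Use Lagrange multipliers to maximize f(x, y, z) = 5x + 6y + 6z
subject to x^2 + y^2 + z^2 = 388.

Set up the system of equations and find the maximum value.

Lagrange conditions: 5 = 2*lambda*x, 6 = 2*lambda*y, 6 = 2*lambda*z
So x:5 = y:6 = z:6, i.e. x = 5t, y = 6t, z = 6t
Constraint: t^2*(5^2 + 6^2 + 6^2) = 388
  t^2 * 97 = 388  =>  t = sqrt(4)
Maximum = 5*5t + 6*6t + 6*6t = 97*sqrt(4) = 194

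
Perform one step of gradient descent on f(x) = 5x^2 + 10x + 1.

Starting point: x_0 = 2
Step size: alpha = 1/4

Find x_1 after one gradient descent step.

f(x) = 5x^2 + 10x + 1
f'(x) = 10x + 10
f'(2) = 10*2 + (10) = 30
x_1 = x_0 - alpha * f'(x_0) = 2 - 1/4 * 30 = -11/2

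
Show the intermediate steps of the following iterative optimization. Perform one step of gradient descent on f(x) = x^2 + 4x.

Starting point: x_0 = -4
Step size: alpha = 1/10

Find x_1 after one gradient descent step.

f(x) = x^2 + 4x
f'(x) = 2x + 4
f'(-4) = 2*-4 + (4) = -4
x_1 = x_0 - alpha * f'(x_0) = -4 - 1/10 * -4 = -18/5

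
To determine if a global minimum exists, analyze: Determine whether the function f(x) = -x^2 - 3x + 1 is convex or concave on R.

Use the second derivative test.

f(x) = -x^2 - 3x + 1
f'(x) = -2x - 3
f''(x) = -2
Since f''(x) = -2 < 0 for all x, f is concave on R.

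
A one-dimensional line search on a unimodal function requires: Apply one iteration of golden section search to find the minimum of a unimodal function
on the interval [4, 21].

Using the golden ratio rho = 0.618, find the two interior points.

Golden section search on [4, 21].
Golden ratio rho = 0.618 (approx).
Interior points:
  x_1 = 4 + (1-0.618)*17 = 10.4940
  x_2 = 4 + 0.618*17 = 14.5060
Compare f(x_1) and f(x_2) to determine which subinterval to keep.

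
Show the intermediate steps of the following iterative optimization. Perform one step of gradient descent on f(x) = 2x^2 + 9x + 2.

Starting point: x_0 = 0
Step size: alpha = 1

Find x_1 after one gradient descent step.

f(x) = 2x^2 + 9x + 2
f'(x) = 4x + 9
f'(0) = 4*0 + (9) = 9
x_1 = x_0 - alpha * f'(x_0) = 0 - 1 * 9 = -9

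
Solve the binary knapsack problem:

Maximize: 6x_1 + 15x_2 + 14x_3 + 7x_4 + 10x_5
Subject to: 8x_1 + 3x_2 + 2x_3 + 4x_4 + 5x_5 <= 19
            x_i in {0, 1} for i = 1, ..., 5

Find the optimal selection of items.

Items: item 1 (v=6, w=8), item 2 (v=15, w=3), item 3 (v=14, w=2), item 4 (v=7, w=4), item 5 (v=10, w=5)
Capacity: 19
Checking all 32 subsets (w = total weight, v = total value):
  {}: w = 0, v = 0
  {1}: w = 8, v = 6
  {2}: w = 3, v = 15
  {3}: w = 2, v = 14
  {4}: w = 4, v = 7
  {5}: w = 5, v = 10
  {1, 2}: w = 11, v = 21
  {1, 3}: w = 10, v = 20
  {1, 4}: w = 12, v = 13
  {1, 5}: w = 13, v = 16
  {2, 3}: w = 5, v = 29
  {2, 4}: w = 7, v = 22
  {2, 5}: w = 8, v = 25
  {3, 4}: w = 6, v = 21
  {3, 5}: w = 7, v = 24
  {4, 5}: w = 9, v = 17
  {1, 2, 3}: w = 13, v = 35
  {1, 2, 4}: w = 15, v = 28
  {1, 2, 5}: w = 16, v = 31
  {1, 3, 4}: w = 14, v = 27
  {1, 3, 5}: w = 15, v = 30
  {1, 4, 5}: w = 17, v = 23
  {2, 3, 4}: w = 9, v = 36
  {2, 3, 5}: w = 10, v = 39
  {2, 4, 5}: w = 12, v = 32
  {3, 4, 5}: w = 11, v = 31
  {1, 2, 3, 4}: w = 17, v = 42
  {1, 2, 3, 5}: w = 18, v = 45
  {1, 2, 4, 5}: w = 20 > 19, infeasible
  {1, 3, 4, 5}: w = 19, v = 37
  {2, 3, 4, 5}: w = 14, v = 46
  {1, 2, 3, 4, 5}: w = 22 > 19, infeasible
Best feasible subset: items [2, 3, 4, 5]
Total weight: 14 <= 19, total value: 46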